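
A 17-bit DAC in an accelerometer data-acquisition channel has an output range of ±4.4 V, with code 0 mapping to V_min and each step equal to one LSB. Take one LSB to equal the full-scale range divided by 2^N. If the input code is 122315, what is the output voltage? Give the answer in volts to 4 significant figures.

3.812 V

Range = 4.4 − (-4.4) = 8.8 V. LSB = 8.8 V / 2^17.
Output = V_min + (122315/131072) × range = -4.4 + 0.933189 × 8.8 V
      = -4.4 V + 8.21207 V = 3.81207 V.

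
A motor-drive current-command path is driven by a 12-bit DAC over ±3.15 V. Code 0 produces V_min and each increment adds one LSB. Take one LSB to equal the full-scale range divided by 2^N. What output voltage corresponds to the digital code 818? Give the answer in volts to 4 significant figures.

-1.892 V

The full-scale span is 3.15 − (-3.15) = 6.3 V. LSB = 6.3 V / 2^12.
Output = V_min + (818/4096) × range = -3.15 + 0.199707 × 6.3 V
      = -3.15 V + 1.25815 V = -1.89185 V.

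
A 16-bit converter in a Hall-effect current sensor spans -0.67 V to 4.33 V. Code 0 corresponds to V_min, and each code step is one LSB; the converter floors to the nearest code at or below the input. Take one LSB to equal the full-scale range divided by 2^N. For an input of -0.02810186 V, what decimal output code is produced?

8413

The full-scale span is 4.33 − (-0.67) = 5 V. LSB = 5 V / 2^16 ≈ 76.29 µV.
V_in − V_min = -0.02810186 − (-0.67) = 0.64189814 V.
Divide by LSB: 0.64189814 × 65536/5 = 8413.4873.
Truncating gives code 8413.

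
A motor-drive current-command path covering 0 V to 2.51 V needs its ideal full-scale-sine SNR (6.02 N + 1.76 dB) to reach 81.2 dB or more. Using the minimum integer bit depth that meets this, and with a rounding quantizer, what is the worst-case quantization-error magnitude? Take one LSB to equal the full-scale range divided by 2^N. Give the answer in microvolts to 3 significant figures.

76.6 µV

Span = 2.51 V.
Solving 6.02 N ≥ 81.2 − 1.76: N ≥ 13.196. Round up → N = 14.
One LSB is 2.51 V / 16384 = 153.20 µV.
Max error for round-to-nearest is LSB/2 = 76.6 µV.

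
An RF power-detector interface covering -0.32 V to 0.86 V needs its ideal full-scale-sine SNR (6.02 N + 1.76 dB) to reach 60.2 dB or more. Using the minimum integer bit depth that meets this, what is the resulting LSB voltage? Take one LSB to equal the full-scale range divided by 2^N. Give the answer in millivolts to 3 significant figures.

Full-scale range = 0.86 V − (-0.32 V) = 1.18 V.
Solving 6.02 N ≥ 60.2 − 1.76: N ≥ 9.708. Round up → N = 10.
LSB = 1.18 V ÷ 2^10 = 1.18/1024 V = 1.15 mV.

1.15 mV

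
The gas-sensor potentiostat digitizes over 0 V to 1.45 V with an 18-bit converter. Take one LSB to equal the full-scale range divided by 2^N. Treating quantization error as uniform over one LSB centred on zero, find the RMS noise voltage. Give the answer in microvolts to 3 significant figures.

1.60 µV

Range is 1.45 V.
Step size = 1.45/262144 V = 5.5313 µV.
For a uniform distribution on [−LSB/2, +LSB/2], V_rms = LSB/√12 = 5.5313 µV/3.4641 = 1.60 µV.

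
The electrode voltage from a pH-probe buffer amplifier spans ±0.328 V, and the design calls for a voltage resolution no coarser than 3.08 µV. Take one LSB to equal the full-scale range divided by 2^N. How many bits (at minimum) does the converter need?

Full-scale range = 0.328 V − (-0.328 V) = 0.656 V.
Levels needed ≥ 0.656/3.08 µV = 213000. 2^18 = 262144 suffices, so N_min = 18.

18 bits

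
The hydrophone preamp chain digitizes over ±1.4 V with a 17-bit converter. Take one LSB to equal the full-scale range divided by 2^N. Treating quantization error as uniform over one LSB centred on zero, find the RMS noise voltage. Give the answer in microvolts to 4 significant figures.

6.167 µV

The full-scale span is 1.4 − (-1.4) = 2.8 V.
One LSB is 2.8 V / 131072 = 21.3623 µV.
σ_q = LSB/√12 = 21.3623 µV/3.4641 = 6.167 µV.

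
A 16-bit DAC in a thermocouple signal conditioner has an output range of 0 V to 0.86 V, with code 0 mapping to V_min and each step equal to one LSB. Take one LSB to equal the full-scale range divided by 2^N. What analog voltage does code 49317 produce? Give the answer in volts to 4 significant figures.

0.6472 V

Range is 0.86 V. LSB = 0.86 V / 2^16.
V_out = 0 + 49317 × (0.86/65536) V
      = 0 + 0.647165 = 0.647165 V.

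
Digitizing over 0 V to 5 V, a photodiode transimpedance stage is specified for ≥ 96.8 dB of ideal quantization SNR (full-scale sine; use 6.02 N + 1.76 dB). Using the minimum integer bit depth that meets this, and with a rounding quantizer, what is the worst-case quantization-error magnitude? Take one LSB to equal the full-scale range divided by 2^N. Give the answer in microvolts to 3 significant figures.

Full-scale range = 5 V.
Required N = ⌈(96.8 − 1.76)/6.02⌉ = ⌈15.787⌉ = 16.
One LSB is 5 V / 65536 = 76.294 µV.
Max error for round-to-nearest is LSB/2 = 38.1 µV.

38.1 µV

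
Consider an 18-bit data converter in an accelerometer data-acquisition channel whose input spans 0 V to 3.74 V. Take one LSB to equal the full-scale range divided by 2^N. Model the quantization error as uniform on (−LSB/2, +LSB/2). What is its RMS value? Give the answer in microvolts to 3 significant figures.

4.12 µV

V_FS = 3.74 V.
LSB = 3.74 V / 2^18 = 14.267 µV.
σ_q = LSB/√12 = 14.267 µV/3.4641 = 4.12 µV.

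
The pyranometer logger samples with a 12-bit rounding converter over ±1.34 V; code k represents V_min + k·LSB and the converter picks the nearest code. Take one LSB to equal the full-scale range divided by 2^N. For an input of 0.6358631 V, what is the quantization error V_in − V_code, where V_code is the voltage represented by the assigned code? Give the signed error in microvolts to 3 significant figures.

−113 µV

The full-scale span is 1.34 − (-1.34) = 2.68 V. LSB = 2.68 V / 2^12 ≈ 0.6543 mV.
(V_in − V_min)/LSB = (0.6358631 − (-1.34)) × 4096/2.68 = 3019.8266 → nearest code k = 3020.
V_code = -1.34 + (3020/4096) × 2.68 = 0.6359765625 V.
e = 0.6358631 − (0.6359765625) = −113 µV.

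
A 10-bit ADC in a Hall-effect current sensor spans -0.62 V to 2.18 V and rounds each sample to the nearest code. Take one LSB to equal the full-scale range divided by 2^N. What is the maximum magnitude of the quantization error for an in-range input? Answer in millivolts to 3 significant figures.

Span: 2.18 V − (-0.62 V) = 2.8 V.
Step size = 2.8/1024 V = 2.7344 mV.
|e|_max = LSB/2 = 1.37 mV.

1.37 mV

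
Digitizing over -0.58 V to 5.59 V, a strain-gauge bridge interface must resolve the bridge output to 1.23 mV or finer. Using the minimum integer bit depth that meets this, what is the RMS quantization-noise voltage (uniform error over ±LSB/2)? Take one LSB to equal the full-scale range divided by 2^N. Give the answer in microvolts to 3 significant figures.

217 µV

Full-scale range = 5.59 V − (-0.58 V) = 6.17 V.
Required number of levels: 6.17/1.23 mV = 5016.3; smallest N with 2^N ≥ that is 13.
LSB = 6.17 V / 2^13 = 0.75317 mV.
V_rms = LSB/√12 = 217 µV.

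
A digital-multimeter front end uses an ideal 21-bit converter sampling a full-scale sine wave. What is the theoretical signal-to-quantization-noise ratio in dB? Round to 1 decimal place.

128.2 dB

Ideal quantization SNR: 6.02 × 21 + 1.76 dB = 128.2 dB.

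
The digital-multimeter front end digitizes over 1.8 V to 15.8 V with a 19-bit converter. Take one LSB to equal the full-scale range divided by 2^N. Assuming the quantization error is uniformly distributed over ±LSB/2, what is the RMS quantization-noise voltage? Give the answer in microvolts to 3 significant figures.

Span: 15.8 V − (1.8 V) = 14 V.
Step size = 14/524288 V = 26.703 µV.
RMS of a uniform error over width LSB is LSB/√12 = 7.71 µV.

7.71 µV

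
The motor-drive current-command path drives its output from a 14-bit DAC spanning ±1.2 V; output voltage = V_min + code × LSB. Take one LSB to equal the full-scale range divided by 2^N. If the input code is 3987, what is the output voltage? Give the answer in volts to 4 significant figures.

Range = 1.2 − (-1.2) = 2.4 V. LSB = 2.4 V / 2^14.
Output = V_min + (3987/16384) × range = -1.2 + 0.243347 × 2.4 V
      = -1.2 V + 0.584033 V = -0.615967 V.

-0.6160 V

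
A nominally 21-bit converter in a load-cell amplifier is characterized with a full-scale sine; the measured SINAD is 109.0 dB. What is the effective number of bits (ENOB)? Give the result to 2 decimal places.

17.81 bits

(109.0 − 1.76) / 6.02 = 107.24/6.02 = 17.8140 effective bits.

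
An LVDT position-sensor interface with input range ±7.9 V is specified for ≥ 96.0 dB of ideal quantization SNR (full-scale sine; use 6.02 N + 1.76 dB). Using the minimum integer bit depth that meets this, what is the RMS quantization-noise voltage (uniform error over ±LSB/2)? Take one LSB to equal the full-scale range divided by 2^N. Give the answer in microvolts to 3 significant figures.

69.6 µV

The full-scale span is 7.9 − (-7.9) = 15.8 V.
Solving 6.02 N ≥ 96.0 − 1.76: N ≥ 15.654. Round up → N = 16.
Step size = 15.8/65536 V = 241.09 µV.
V_rms = LSB/√12 = 69.6 µV.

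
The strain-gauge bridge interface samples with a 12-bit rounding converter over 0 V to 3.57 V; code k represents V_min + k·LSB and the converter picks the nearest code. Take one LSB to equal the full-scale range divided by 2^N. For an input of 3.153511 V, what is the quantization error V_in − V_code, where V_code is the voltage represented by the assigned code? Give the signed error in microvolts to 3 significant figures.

+127 µV

Range is 3.57 V. LSB = 3.57 V / 2^12 ≈ 0.8716 mV.
(V_in − V_min)/LSB = (3.153511 − (0)) × 4096/3.57 = 3618.1460 → nearest code k = 3618.
Reconstructed level: 0 + 3618 × 3.57/4096 V = 3.153383789 V.
V_in − V_code = 3.153511 − (3.153383789) = +127 µV.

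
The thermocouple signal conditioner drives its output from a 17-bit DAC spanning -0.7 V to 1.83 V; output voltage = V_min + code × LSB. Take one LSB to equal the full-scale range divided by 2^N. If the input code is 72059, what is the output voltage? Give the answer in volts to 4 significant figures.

0.6909 V

Range = 1.83 − (-0.7) = 2.53 V. LSB = 2.53 V / 2^17.
V_out = -0.7 + 72059 × (2.53/131072) V
      = -0.7 + 1.39091 = 0.690909 V.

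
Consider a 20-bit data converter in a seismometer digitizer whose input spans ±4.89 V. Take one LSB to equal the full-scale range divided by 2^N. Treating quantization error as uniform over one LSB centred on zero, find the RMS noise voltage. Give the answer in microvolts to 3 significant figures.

2.69 µV

Full-scale range = 4.89 V − (-4.89 V) = 9.78 V.
LSB = 9.78 V ÷ 2^20 = 9.78/1048576 V = 9.3269 µV.
σ_q = LSB/√12 = 9.3269 µV/3.4641 = 2.69 µV.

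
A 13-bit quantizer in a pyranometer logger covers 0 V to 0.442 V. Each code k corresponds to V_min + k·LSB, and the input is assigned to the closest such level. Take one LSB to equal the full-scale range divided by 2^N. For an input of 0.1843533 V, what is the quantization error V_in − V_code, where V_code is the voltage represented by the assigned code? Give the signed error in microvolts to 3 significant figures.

V_FS = 0.442 V. LSB = 0.442 V / 2^13 ≈ 53.96 µV.
(0.1843533 − (0)) / LSB = 0.1843533 × 8192/0.442 = 3416.7924. Nearest integer: k = 3417.
V_code = V_min + k × range/2^13 = 0 + 3417 × 0.442/8192 = 0.1843645020 V.
e = 0.1843533 − (0.1843645020) = −11.2 µV.

−11.2 µV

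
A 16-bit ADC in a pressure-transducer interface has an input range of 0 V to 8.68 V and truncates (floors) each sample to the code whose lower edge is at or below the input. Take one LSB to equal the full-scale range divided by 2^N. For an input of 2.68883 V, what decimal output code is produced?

V_FS = 8.68 V. LSB = 8.68 V / 2^16 ≈ 132.4 µV.
code = ⌊(V_in − V_min)/LSB⌋ = ⌊(V_in − V_min) × 2^16 / range⌋
     = ⌊(2.68883 − (0)) × 65536 / 8.68⌋ = ⌊2.68883 × 65536/8.68⌋
     = ⌊20301.286⌋ = 20301.

20301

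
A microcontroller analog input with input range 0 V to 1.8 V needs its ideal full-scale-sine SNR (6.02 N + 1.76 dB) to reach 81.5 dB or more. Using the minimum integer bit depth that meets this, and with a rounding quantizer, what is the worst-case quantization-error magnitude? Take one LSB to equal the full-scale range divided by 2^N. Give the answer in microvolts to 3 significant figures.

Span = 1.8 V.
N ≥ (81.5 − 1.76)/6.02 = 13.246 → N_min = 14.
LSB = 1.8 V / 2^14 = 109.86 µV.
|e|_max = LSB/2 = 54.9 µV.

54.9 µV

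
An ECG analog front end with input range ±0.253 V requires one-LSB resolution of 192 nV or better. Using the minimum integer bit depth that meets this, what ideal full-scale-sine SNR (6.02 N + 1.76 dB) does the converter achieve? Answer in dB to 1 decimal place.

The full-scale span is 0.253 − (-0.253) = 0.506 V.
Levels needed ≥ 0.506/192 nV = 2.635e6. 2^22 = 4194304 suffices, so N_min = 22.
6.02(22) + 1.76 = 134.20 dB.

134.2 dB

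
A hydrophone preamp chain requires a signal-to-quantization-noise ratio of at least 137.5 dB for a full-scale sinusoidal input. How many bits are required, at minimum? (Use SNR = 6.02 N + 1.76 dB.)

23 bits

6.02 N + 1.76 ≥ 137.5 gives N ≥ 22.548, so the minimum integer is 23.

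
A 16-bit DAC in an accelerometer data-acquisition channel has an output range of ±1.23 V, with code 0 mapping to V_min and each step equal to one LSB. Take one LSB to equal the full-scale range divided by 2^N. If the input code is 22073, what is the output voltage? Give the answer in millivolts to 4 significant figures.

The full-scale span is 1.23 − (-1.23) = 2.46 V. LSB = 2.46 V / 2^16.
V_out = V_min + code × LSB = -1.23 V + 22073 × 2.46 V / 65536
      = -1.23 V + 0.828546 V = -0.401454 V.

-401.5 mV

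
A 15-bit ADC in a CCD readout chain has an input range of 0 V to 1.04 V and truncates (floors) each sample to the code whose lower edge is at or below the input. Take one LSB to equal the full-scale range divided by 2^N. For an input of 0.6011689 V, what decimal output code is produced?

Span = 1.04 V. LSB = 1.04 V / 2^15 ≈ 31.74 µV.
code = ⌊(V_in − V_min)/LSB⌋ = ⌊(V_in − V_min) × 2^15 / range⌋
     = ⌊(0.6011689 − (0)) × 32768 / 1.04⌋ = ⌊0.6011689 × 32768/1.04⌋
     = ⌊18941.445⌋ = 18941.

18941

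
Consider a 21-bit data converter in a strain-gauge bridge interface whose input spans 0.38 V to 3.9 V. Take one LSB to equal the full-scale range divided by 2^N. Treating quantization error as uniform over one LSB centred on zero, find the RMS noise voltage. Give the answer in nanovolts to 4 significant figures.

484.5 nV

The full-scale span is 3.9 − (0.38) = 3.52 V.
LSB = 3.52 V ÷ 2^21 = 3.52/2097152 V = 1.67847 µV.
For a uniform distribution on [−LSB/2, +LSB/2], V_rms = LSB/√12 = 1.67847 µV/3.4641 = 484.5 nV.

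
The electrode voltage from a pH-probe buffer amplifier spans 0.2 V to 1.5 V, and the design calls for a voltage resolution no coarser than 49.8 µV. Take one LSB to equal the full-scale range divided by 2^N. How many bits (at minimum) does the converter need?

Span: 1.5 V − (0.2 V) = 1.3 V.
Need 2^N ≥ 1.3 V / 49.8 µV = 26100 → N_min = 15.

15 bits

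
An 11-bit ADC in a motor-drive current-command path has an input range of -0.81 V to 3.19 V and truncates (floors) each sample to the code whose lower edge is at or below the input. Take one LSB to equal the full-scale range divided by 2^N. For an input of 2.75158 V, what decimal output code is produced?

Span: 3.19 V − (-0.81 V) = 4 V. LSB = 4 V / 2^11 ≈ 1.953 mV.
code = ⌊(V_in − V_min)/LSB⌋ = ⌊(V_in − V_min) × 2^11 / range⌋
     = ⌊(2.75158 − (-0.81)) × 2048 / 4⌋ = ⌊3.56158 × 2048/4⌋
     = ⌊1823.529⌋ = 1823.

1823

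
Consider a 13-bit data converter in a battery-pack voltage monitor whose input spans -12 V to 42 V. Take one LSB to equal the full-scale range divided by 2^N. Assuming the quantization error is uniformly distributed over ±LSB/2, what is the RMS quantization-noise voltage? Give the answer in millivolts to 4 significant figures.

1.903 mV

Full-scale range = 42 V − (-12 V) = 54 V.
One LSB is 54 V / 8192 = 6.59180 mV.
RMS of a uniform error over width LSB is LSB/√12 = 1.903 mV.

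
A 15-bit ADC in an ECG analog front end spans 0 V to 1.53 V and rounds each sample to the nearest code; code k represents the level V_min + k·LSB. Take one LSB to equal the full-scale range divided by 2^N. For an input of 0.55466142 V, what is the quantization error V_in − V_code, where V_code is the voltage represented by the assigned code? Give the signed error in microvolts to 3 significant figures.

Range is 1.53 V. LSB = 1.53 V / 2^15 ≈ 46.69 µV.
(V_in − V_min)/LSB = (0.55466142 − (0)) × 32768/1.53 = 11879.1800 → nearest code k = 11879.
V_code = 0 + (11879/32768) × 1.53 = 0.55465301514 V.
e = 0.55466142 − (0.55465301514) = +8.40 µV.

+8.40 µV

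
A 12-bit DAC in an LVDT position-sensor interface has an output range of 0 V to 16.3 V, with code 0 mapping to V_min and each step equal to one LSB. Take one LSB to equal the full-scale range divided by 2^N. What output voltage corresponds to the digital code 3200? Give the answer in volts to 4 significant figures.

Span = 16.3 V. LSB = 16.3 V / 2^12.
V_out = 0 + 3200 × (16.3/4096) V
      = 0 V + 12.7344 V = 12.7344 V.

12.73 V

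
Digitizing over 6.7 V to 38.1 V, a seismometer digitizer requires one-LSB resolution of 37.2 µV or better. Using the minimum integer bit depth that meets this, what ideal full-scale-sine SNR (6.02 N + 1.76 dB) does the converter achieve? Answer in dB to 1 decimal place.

122.2 dB

Range = 38.1 − (6.7) = 31.4 V.
Levels needed ≥ 31.4/37.2 µV = 844100. 2^20 = 1048576 suffices, so N_min = 20.
6.02(20) + 1.76 = 122.16 dB.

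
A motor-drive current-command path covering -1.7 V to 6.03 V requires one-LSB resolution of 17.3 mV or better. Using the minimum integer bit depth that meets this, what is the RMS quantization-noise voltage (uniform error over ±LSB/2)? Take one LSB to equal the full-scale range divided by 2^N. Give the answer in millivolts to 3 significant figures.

Span: 6.03 V − (-1.7 V) = 7.73 V.
Required number of levels: 7.73/17.3 mV = 446.82; smallest N with 2^N ≥ that is 9.
Step size = 7.73/512 V = 15.098 mV.
V_rms = LSB/√12 = 4.36 mV.

4.36 mV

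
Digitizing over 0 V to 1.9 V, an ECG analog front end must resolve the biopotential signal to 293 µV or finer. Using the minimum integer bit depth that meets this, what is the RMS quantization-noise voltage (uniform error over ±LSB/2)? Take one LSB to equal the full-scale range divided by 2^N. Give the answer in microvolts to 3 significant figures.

Full-scale range = 1.9 V.
Need 2^N ≥ 1.9 V / 293 µV = 6485 → N_min = 13.
Step size = 1.9/8192 V = 231.93 µV.
V_rms = LSB/√12 = 67.0 µV.

67.0 µV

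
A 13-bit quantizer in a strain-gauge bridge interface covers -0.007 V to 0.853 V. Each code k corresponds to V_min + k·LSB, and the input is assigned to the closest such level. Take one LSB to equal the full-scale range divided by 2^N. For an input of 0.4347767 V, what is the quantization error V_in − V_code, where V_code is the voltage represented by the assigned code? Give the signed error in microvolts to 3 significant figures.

+18.9 µV

The full-scale span is 0.853 − (-0.007) = 0.86 V. LSB = 0.86 V / 2^13 ≈ 105.0 µV.
Position in LSBs: (0.4347767 − (-0.007)) × 8192/0.86 = 4208.1799; rounding gives k = 4208.
V_code = V_min + k × range/2^13 = -0.007 + 4208 × 0.86/8192 = 0.4347578125 V.
V_in − V_code = 0.4347767 − (0.4347578125) = +18.9 µV.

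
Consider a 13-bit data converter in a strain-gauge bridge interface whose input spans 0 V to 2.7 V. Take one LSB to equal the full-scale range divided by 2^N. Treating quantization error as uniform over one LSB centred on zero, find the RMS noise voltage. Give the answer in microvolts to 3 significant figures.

Full-scale range = 2.7 V.
Step size = 2.7/8192 V = 329.59 µV.
RMS of a uniform error over width LSB is LSB/√12 = 95.1 µV.

95.1 µV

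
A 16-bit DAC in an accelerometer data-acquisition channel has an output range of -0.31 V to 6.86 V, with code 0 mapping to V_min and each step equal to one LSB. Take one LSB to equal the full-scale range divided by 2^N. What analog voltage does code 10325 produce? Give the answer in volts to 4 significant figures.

Range = 6.86 − (-0.31) = 7.17 V. LSB = 7.17 V / 2^16.
Output = V_min + (10325/65536) × range = -0.31 + 0.157547 × 7.17 V
      = -0.31 V + 1.12961 V = 0.819612 V.

0.8196 V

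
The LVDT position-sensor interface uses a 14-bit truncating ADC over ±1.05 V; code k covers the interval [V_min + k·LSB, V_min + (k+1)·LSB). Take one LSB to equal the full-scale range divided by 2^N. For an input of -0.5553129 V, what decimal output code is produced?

3859

Span: 1.05 V − (-1.05 V) = 2.1 V. LSB = 2.1 V / 2^14 ≈ 128.2 µV.
code = ⌊(V_in − V_min)/LSB⌋ = ⌊(V_in − V_min) × 2^14 / range⌋
     = ⌊(-0.5553129 − (-1.05)) × 16384 / 2.1⌋ = ⌊0.4946871 × 16384/2.1⌋
     = ⌊3859.502⌋ = 3859.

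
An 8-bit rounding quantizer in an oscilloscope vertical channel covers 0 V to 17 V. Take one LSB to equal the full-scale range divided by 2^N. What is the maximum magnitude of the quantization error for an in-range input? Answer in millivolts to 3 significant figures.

Range is 17 V.
Step size = 17/256 V = 66.406 mV.
A rounding quantizer has |error| ≤ LSB/2 = 33.2 mV.

33.2 mV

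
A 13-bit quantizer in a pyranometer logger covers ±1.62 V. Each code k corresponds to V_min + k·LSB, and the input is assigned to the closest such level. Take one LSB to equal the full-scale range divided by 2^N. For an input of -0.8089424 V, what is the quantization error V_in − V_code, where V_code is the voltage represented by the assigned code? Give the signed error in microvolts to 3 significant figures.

−129 µV

The full-scale span is 1.62 − (-1.62) = 3.24 V. LSB = 3.24 V / 2^13 ≈ 395.5 µV.
(V_in − V_min)/LSB = (-0.8089424 − (-1.62)) × 8192/3.24 = 2050.6740 → nearest code k = 2051.
V_code = -1.62 + (2051/8192) × 3.24 = -0.8088134766 V.
e = -0.8089424 − (-0.8088134766) = −129 µV.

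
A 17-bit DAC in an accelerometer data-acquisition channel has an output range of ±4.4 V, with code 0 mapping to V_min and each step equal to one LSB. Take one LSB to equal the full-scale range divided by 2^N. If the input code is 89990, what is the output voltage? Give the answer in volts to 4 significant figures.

Range = 4.4 − (-4.4) = 8.8 V. LSB = 8.8 V / 2^17.
V_out = -4.4 + 89990 × (8.8/131072) V
      = -4.4 + 6.04181 = 1.64181 V.

1.642 V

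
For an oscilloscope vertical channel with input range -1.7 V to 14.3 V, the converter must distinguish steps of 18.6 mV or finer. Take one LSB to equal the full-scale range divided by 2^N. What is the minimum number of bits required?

10 bits

Range = 14.3 − (-1.7) = 16 V.
Required number of levels: 16/18.6 mV = 860.22; smallest N with 2^N ≥ that is 10.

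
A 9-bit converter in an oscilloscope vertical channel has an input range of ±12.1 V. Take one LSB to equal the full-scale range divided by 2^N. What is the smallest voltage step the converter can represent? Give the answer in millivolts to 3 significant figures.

47.3 mV

The full-scale span is 12.1 − (-12.1) = 24.2 V.
2^9 = 512 levels.
One LSB is 24.2 V / 512 = 47.3 mV.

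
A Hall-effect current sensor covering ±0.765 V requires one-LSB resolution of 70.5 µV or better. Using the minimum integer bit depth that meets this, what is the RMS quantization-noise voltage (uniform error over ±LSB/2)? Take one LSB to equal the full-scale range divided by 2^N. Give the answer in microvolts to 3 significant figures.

13.5 µV

The full-scale span is 0.765 − (-0.765) = 1.53 V.
Required number of levels: 1.53/70.5 µV = 21702; smallest N with 2^N ≥ that is 15.
Step size = 1.53/32768 V = 46.692 µV.
σ_q = LSB/√12 = 46.692 µV/3.4641 = 13.5 µV.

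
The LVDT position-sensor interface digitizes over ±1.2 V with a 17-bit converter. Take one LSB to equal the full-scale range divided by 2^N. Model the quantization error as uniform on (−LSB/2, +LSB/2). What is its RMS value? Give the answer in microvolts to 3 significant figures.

5.29 µV

Full-scale range = 1.2 V − (-1.2 V) = 2.4 V.
LSB = 2.4 V / 2^17 = 18.311 µV.
V_rms = LSB/√12 = 18.311 µV / √12 = 5.29 µV.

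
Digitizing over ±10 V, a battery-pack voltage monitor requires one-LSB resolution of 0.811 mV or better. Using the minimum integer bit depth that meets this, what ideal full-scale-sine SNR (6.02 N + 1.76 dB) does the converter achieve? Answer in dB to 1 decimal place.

92.1 dB

Full-scale range = 10 V − (-10 V) = 20 V.
Levels needed ≥ 20/0.811 mV = 24660. 2^15 = 32768 suffices, so N_min = 15.
6.02(15) + 1.76 = 92.06 dB.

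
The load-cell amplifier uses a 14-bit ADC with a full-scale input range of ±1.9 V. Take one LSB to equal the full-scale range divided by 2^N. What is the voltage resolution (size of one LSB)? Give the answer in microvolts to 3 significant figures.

232 µV

The full-scale span is 1.9 − (-1.9) = 3.8 V.
Number of codes = 2^14 = 16384.
LSB = 3.8 V / 2^14 = 232 µV.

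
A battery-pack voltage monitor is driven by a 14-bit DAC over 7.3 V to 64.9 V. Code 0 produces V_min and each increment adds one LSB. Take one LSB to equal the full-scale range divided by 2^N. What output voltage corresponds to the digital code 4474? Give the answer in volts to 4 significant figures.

23.03 V

Range = 64.9 − (7.3) = 57.6 V. LSB = 57.6 V / 2^14.
V_out = V_min + code × LSB = 7.3 V + 4474 × 57.6 V / 16384
      = 7.3 + 15.7289 = 23.0289 V.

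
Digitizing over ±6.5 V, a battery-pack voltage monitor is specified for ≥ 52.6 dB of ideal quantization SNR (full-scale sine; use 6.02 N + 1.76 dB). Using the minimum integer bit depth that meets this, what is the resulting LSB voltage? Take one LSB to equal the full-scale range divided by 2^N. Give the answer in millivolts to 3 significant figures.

25.4 mV

The full-scale span is 6.5 − (-6.5) = 13 V.
Required N = ⌈(52.6 − 1.76)/6.02⌉ = ⌈8.445⌉ = 9.
LSB = 13 V / 2^9 = 25.4 mV.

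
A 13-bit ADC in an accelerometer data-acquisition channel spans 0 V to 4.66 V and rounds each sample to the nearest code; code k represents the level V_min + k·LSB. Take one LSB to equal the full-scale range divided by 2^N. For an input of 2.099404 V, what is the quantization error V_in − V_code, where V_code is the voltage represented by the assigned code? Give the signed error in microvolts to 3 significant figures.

Range is 4.66 V. LSB = 4.66 V / 2^13 ≈ 0.5688 mV.
Position in LSBs: (2.099404 − (0)) × 8192/4.66 = 3690.6261; rounding gives k = 3691.
V_code = V_min + k × range/2^13 = 0 + 3691 × 4.66/8192 = 2.099616699 V.
V_in − V_code = 2.099404 − (2.099616699) = −213 µV.

−213 µV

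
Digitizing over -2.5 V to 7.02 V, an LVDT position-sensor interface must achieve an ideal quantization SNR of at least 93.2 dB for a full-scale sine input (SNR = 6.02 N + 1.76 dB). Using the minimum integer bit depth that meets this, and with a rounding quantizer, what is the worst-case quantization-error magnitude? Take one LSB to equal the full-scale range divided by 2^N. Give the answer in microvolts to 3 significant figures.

72.6 µV

Range = 7.02 − (-2.5) = 9.52 V.
N ≥ (93.2 − 1.76)/6.02 = 15.189 → N_min = 16.
LSB = 9.52 V / 2^16 = 145.26 µV.
Max error for round-to-nearest is LSB/2 = 72.6 µV.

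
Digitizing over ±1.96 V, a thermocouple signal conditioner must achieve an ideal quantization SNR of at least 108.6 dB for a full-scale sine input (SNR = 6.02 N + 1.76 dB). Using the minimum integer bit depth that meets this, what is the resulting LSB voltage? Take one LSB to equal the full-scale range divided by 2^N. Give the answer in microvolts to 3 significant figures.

15.0 µV

Span: 1.96 V − (-1.96 V) = 3.92 V.
Required N = ⌈(108.6 − 1.76)/6.02⌉ = ⌈17.748⌉ = 18.
One LSB is 3.92 V / 262144 = 15.0 µV.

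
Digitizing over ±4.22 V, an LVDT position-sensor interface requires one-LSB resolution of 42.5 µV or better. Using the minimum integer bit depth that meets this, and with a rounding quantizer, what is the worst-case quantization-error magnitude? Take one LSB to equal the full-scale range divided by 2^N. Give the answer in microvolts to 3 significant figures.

Range = 4.22 − (-4.22) = 8.44 V.
8.44 V / 42.5 µV = 198600. Since 2^17 = 131072 and 2^18 = 262144, N = 18.
One LSB is 8.44 V / 262144 = 32.196 µV.
Max error for round-to-nearest is LSB/2 = 16.1 µV.

16.1 µV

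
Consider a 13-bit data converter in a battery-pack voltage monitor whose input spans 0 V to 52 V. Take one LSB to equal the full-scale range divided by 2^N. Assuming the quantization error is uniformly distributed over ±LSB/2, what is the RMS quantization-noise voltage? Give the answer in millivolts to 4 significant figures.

Full-scale range = 52 V.
One LSB is 52 V / 8192 = 6.34766 mV.
RMS of a uniform error over width LSB is LSB/√12 = 1.832 mV.

1.832 mV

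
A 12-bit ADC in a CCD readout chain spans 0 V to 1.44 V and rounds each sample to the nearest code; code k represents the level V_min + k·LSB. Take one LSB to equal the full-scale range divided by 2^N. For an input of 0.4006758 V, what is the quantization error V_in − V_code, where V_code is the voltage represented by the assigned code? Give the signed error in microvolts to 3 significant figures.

−105 µV

Range is 1.44 V. LSB = 1.44 V / 2^12 ≈ 351.6 µV.
(V_in − V_min)/LSB = (0.4006758 − (0)) × 4096/1.44 = 1139.7001 → nearest code k = 1140.
V_code = 0 + (1140/4096) × 1.44 = 0.4007812500 V.
Error = V_in − V_code = 0.4006758 − (0.4007812500) = −105 µV.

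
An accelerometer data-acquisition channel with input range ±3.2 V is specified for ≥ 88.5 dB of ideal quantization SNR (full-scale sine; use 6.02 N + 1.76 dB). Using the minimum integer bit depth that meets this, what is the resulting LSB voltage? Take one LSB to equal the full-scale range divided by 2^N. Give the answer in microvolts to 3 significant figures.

195 µV

Full-scale range = 3.2 V − (-3.2 V) = 6.4 V.
6.02 N + 1.76 ≥ 88.5 gives N ≥ 14.409, so the minimum integer is 15.
One LSB is 6.4 V / 32768 = 195 µV.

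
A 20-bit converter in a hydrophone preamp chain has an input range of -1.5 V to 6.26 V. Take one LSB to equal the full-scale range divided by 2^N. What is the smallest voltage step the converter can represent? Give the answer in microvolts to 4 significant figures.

The full-scale span is 6.26 − (-1.5) = 7.76 V.
Number of codes = 2^20 = 1048576.
One LSB is 7.76 V / 1048576 = 7.401 µV.

7.401 µV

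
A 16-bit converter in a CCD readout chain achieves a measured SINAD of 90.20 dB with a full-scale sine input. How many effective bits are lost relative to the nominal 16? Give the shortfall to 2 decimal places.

1.31 bits

N_eff = (90.20 − 1.76)/6.02 = 14.6910 bits.
Shortfall = 16 − 14.6910 = 1.3090 bits.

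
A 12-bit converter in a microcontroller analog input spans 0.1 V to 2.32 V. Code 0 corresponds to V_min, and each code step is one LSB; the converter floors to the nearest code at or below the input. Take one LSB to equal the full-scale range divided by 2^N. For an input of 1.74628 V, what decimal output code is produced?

Full-scale range = 2.32 V − (0.1 V) = 2.22 V. LSB = 2.22 V / 2^12 ≈ 0.5420 mV.
V_in − V_min = 1.74628 − (0.1) = 1.64628 V.
Divide by LSB: 1.64628 × 4096/2.22 = 3037.4608.
Truncating gives code 3037.

3037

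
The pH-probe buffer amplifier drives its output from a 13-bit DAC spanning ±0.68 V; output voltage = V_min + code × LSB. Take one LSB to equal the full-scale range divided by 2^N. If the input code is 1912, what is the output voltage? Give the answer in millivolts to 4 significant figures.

The full-scale span is 0.68 − (-0.68) = 1.36 V. LSB = 1.36 V / 2^13.
Output = V_min + (1912/8192) × range = -0.68 + 0.233398 × 1.36 V
      = -0.68 V + 0.317422 V = -0.362578 V.

-362.6 mV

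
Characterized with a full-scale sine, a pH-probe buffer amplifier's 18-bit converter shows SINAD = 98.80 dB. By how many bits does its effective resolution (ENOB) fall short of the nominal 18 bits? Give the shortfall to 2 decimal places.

Effective bits = (98.80 − 1.76)/6.02 = 16.1196.
Lost resolution: 18 − 16.1196 = 1.8804 bits.

1.88 bits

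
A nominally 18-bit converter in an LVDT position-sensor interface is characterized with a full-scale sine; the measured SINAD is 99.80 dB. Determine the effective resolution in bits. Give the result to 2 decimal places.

16.29 bits

ENOB = (SINAD − 1.76) / 6.02 = (99.80 − 1.76) / 6.02 = 98.04 / 6.02 = 16.2857.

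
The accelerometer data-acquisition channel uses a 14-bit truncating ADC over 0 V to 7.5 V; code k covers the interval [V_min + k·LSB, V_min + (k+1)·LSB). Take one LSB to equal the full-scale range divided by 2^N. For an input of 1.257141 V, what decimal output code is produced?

2746

V_FS = 7.5 V. LSB = 7.5 V / 2^14 ≈ 457.8 µV.
V_in − V_min = 1.257141 − (0) = 1.257141 V.
Divide by LSB: 1.257141 × 16384/7.5 = 2746.2664.
Truncating gives code 2746.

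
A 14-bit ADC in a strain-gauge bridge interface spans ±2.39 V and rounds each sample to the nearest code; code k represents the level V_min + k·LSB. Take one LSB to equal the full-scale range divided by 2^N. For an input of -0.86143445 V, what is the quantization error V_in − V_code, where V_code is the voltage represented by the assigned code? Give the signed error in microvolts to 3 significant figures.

Full-scale range = 2.39 V − (-2.39 V) = 4.78 V. LSB = 4.78 V / 2^14 ≈ 291.7 µV.
(V_in − V_min)/LSB = (-0.86143445 − (-2.39)) × 16384/4.78 = 5239.3343 → nearest code k = 5239.
V_code = V_min + k × range/2^14 = -2.39 + 5239 × 4.78/16384 = -0.86153198242 V.
Error = V_in − V_code = -0.86143445 − (-0.86153198242) = +97.5 µV.

+97.5 µV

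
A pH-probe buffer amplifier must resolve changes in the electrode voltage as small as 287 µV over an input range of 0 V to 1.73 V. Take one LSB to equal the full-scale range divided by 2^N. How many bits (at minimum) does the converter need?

13 bits

V_FS = 1.73 V.
Levels needed ≥ 1.73/287 µV = 6028. 2^13 = 8192 suffices, so N_min = 13.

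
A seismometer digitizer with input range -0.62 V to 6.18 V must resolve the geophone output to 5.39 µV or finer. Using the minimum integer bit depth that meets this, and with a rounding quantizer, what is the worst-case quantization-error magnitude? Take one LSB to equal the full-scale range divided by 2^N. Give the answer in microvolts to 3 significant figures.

1.62 µV

Full-scale range = 6.18 V − (-0.62 V) = 6.8 V.
Need 2^N ≥ 6.8 V / 5.39 µV = 1.262e6 → N_min = 21.
LSB = 6.8 V ÷ 2^21 = 6.8/2097152 V = 3.2425 µV.
Max error for round-to-nearest is LSB/2 = 1.62 µV.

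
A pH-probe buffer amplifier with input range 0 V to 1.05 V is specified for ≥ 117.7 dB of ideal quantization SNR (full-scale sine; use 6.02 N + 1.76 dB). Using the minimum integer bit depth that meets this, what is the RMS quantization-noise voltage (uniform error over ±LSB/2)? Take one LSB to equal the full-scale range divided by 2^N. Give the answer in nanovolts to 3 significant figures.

289 nV

Range is 1.05 V.
Required N = ⌈(117.7 − 1.76)/6.02⌉ = ⌈19.259⌉ = 20.
LSB = 1.05 V / 2^20 = 1.0014 µV.
σ_q = LSB/√12 = 1.0014 µV/3.4641 = 289 nV.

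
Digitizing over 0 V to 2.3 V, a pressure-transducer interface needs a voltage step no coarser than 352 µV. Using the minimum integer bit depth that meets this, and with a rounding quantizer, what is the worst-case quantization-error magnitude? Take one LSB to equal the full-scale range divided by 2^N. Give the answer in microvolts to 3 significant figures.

Span = 2.3 V.
Levels needed ≥ 2.3/352 µV = 6534. 2^13 = 8192 suffices, so N_min = 13.
Step size = 2.3/8192 V = 280.76 µV.
|e|_max = LSB/2 = 140 µV.

140 µV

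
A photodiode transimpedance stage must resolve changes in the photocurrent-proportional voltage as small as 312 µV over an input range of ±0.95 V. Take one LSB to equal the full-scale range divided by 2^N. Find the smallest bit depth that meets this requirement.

13 bits

The full-scale span is 0.95 − (-0.95) = 1.9 V.
Levels needed ≥ 1.9/312 µV = 6090. 2^13 = 8192 suffices, so N_min = 13.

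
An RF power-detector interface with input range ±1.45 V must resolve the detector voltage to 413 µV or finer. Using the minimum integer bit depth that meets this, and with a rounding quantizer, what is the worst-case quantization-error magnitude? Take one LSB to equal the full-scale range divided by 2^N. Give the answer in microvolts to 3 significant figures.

177 µV

Span: 1.45 V − (-1.45 V) = 2.9 V.
Need 2^N ≥ 2.9 V / 413 µV = 7022 → N_min = 13.
One LSB is 2.9 V / 8192 = 354.00 µV.
Max error for round-to-nearest is LSB/2 = 177 µV.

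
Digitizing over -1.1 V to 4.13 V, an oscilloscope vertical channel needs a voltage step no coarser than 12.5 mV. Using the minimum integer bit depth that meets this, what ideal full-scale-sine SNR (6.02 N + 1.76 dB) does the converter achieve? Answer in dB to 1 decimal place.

55.9 dB

The full-scale span is 4.13 − (-1.1) = 5.23 V.
Required number of levels: 5.23/12.5 mV = 418.40; smallest N with 2^N ≥ that is 9.
6.02(9) + 1.76 = 55.94 dB.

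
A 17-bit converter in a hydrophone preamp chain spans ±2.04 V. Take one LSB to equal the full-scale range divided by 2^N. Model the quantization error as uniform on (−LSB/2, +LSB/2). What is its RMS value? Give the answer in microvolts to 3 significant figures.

Range = 2.04 − (-2.04) = 4.08 V.
LSB = 4.08 V ÷ 2^17 = 4.08/131072 V = 31.128 µV.
RMS of a uniform error over width LSB is LSB/√12 = 8.99 µV.

8.99 µV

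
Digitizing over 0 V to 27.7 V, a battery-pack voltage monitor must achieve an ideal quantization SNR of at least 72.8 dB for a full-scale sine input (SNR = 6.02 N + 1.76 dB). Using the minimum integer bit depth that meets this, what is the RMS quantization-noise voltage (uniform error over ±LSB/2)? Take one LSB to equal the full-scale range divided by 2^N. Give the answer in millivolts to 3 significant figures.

1.95 mV

Span = 27.7 V.
Required N = ⌈(72.8 − 1.76)/6.02⌉ = ⌈11.801⌉ = 12.
LSB = 27.7 V ÷ 2^12 = 27.7/4096 V = 6.7627 mV.
σ_q = LSB/√12 = 6.7627 mV/3.4641 = 1.95 mV.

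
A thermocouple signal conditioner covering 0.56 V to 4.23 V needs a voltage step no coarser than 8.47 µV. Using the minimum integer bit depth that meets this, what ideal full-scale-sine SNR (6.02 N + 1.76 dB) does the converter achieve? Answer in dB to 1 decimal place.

116.1 dB

The full-scale span is 4.23 − (0.56) = 3.67 V.
Need 2^N ≥ 3.67 V / 8.47 µV = 433300 → N_min = 19.
SNR = 6.02 × 19 + 1.76 = 116.14 dB.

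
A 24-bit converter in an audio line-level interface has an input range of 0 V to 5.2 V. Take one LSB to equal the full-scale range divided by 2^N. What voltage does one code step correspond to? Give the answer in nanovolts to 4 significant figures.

309.9 nV

Range is 5.2 V.
There are 2^24 = 16777216 steps.
One LSB is 5.2 V / 16777216 = 309.9 nV.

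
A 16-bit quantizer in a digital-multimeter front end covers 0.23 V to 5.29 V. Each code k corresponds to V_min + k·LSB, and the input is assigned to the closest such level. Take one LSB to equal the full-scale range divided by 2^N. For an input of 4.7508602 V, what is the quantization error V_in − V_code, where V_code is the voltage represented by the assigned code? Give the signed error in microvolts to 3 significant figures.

Range = 5.29 − (0.23) = 5.06 V. LSB = 5.06 V / 2^16 ≈ 77.21 µV.
(4.7508602 − (0.23)) / LSB = 4.5208602 × 65536/5.06 = 58553.1806. Nearest integer: k = 58553.
Reconstructed level: 0.23 + 58553 × 5.06/65536 V = 4.7508462524 V.
e = 4.7508602 − (4.7508462524) = +13.9 µV.

+13.9 µV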